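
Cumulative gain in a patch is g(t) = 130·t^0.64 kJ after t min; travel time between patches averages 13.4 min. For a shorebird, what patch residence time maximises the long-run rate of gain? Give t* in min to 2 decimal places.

Maximise g(t)/(T+t): set derivative to zero → g'(t)(T+t) = g(t).
g'(t) = 0.64·130·t^-0.36. Setting 0.64·130·t^-0.36 = 130·t^0.64/(13.4+t) gives 0.64(13.4+t) = t, so 0.36·t = 0.64×13.4.
t* = 0.64×13.4/0.36 = 23.82 min.

23.82 min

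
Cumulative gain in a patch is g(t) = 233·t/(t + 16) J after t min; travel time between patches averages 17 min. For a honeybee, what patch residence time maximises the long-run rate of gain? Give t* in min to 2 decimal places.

Optimal t* satisfies g'(t*) = g(t*)/(T + t*).
g'(t) = 233·16/(t + 16)². Setting 233·16/(t+16)² = 233t/[(t+16)(17+t)] gives 16(17+t) = t(t+16), so t² = 16×17 = 272.
t* = √272 = 16.49 min.

16.49 min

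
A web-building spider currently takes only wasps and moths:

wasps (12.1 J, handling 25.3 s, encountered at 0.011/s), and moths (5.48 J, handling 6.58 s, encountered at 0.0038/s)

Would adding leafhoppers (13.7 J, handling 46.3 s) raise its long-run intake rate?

Yes

Intake rate on the current diet: R = (0.011×12.1 + 0.0038×5.48) / (1 + 0.011×25.3 + 0.0038×6.58) = 0.1539/1.303 = 0.1181 J/s.
Profitability of leafhoppers: 13.7/46.3 = 0.2959 J/s.
0.2959 > 0.1181, so adding leafhoppers raises the average — include it.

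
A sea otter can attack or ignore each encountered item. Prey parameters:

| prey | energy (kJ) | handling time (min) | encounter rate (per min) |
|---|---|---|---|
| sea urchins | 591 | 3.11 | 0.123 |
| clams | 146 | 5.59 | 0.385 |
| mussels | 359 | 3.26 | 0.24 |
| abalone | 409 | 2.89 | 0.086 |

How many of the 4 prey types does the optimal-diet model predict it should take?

3

E/h in descending order: sea urchins 190, abalone 142, mussels 110, clams 26.1 kJ/min. The optimal diet is the largest prefix of this list for which every included type satisfies E_i/h_i > R on the types above it.
Rate on top 1: 52.58. abalone: 142 > 52.58 → include.
Rate on top 2: 66.13. mussels: 110 > 66.13 → include.
Rate on top 3: 80.39. clams: 26.1 < 80.39 → exclude; stop.
Optimal diet: sea urchins, abalone, mussels — 3 of 4 types.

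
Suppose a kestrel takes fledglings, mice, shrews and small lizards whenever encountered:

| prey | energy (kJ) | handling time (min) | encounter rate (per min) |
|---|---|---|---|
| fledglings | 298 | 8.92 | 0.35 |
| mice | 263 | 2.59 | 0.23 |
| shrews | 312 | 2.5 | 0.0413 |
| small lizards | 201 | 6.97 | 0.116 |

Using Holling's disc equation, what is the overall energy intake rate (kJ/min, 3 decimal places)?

35.703 kJ/min

R = Σλ_iE_i / (1 + Σλ_ih_i)
Numerator: 0.35×298 + 0.23×263 + 0.0413×312 + 0.116×201 = 201
Denominator: 1 + 0.35×8.92 + 0.23×2.59 + 0.0413×2.5 + 0.116×6.97 = 5.629
R = 201/5.629 = 35.7 kJ/min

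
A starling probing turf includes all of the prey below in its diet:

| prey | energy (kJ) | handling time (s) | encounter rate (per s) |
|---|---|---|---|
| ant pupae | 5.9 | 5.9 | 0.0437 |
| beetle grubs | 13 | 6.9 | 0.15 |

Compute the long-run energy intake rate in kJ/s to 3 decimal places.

0.963 kJ/s

Energy encountered per unit search time: 0.0437×5.9 + 0.15×13 = 2.208 kJ/s.
Handling time per unit search time: 0.0437×5.9 + 0.15×6.9 = 1.293.
Rate = 2.208/(1 + 1.293) = 0.9629 kJ/s.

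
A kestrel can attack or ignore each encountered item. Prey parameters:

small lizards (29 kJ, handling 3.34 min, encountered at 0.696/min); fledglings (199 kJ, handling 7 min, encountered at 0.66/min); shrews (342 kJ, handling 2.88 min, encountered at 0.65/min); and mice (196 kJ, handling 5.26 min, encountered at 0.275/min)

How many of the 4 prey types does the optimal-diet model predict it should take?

E/h in descending order: shrews 119, mice 37.3, fledglings 28.4, small lizards 8.68 kJ/min. The optimal diet is the largest prefix of this list for which every included type satisfies E_i/h_i > R on the types above it.
Rate on top 1: 77.4. mice: 37.3 < 77.4 → exclude; stop.
Optimal diet: shrews — 1 of 4 types.

1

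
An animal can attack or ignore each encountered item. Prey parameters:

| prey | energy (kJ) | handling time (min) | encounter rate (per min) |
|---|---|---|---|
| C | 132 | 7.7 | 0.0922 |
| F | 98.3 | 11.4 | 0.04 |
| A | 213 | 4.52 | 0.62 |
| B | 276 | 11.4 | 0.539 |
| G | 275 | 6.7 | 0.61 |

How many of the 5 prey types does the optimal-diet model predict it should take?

Rank by E/h (kJ/min): A 47.1, G 41, B 24.2, C 17.1, F 8.62. Include each in turn until the next type's E/h falls below the running intake rate.
Rate on top 1: 34.73. G: 41 > 34.73 → include.
Rate on top 2: 38. B: 24.2 < 38 → exclude; stop.
Optimal diet: A, G — 2 of 5 types.

2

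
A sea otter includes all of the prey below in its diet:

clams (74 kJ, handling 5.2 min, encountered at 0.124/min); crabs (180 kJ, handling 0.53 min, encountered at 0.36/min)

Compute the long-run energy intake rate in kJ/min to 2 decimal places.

40.30 kJ/min

R = Σλ_iE_i / (1 + Σλ_ih_i)
Numerator: 0.124×74 + 0.36×180 = 73.98
Denominator: 1 + 0.124×5.2 + 0.36×0.53 = 1.836
R = 73.98/1.836 = 40.3 kJ/min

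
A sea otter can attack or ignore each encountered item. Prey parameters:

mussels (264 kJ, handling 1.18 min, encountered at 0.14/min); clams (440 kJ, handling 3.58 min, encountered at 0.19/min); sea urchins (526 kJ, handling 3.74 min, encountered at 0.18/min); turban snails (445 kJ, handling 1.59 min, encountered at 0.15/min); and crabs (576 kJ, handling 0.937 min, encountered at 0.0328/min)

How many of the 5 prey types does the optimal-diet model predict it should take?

5

Profitabilities (E/h, kJ/min): crabs 615, turban snails 280, mussels 224, sea urchins 141, clams 123. Add prey in this order while the next type's profitability exceeds the intake rate on those already taken.
Rate on top 1: 18.33. turban snails: 280 > 18.33 → include.
Rate on top 2: 67.48. mussels: 224 > 67.48 → include.
Rate on top 3: 85.47. sea urchins: 141 > 85.47 → include.
Rate on top 4: 103.1. clams: 123 > 103.1 → include.
Optimal diet: crabs, turban snails, mussels, sea urchins, clams — 5 of 5 types.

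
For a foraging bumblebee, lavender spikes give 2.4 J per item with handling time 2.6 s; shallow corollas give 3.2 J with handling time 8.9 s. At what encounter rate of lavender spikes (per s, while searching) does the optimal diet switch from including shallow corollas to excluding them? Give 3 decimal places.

0.245 per s

At the threshold, the rate on lavender spikes alone equals the profitability of shallow corollas: λ·2.4/(1 + λ·2.6) = 3.2/8.9 = 0.3596.
Rearranging, λ(2.4 − 0.3596×2.6) = 0.3596, so λ = 0.3596/1.465 = 0.2454 per s.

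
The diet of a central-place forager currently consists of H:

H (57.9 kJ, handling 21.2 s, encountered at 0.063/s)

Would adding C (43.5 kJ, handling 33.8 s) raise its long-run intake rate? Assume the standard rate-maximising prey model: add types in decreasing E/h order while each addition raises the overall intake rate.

Intake rate on the current diet: R = (0.063×57.9) / (1 + 0.063×21.2) = 3.648/2.336 = 1.562 kJ/s.
C: E/h = 43.5/33.8 = 1.287 kJ/s.
1.287 < 1.562, so adding C would lower the average — exclude it.

No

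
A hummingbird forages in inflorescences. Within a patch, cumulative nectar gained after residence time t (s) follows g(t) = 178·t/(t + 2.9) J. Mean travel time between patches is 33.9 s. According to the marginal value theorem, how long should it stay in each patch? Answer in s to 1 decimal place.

By the marginal value theorem, leave when the instantaneous gain rate g'(t) equals the habitat-wide average g(t)/(T + t).
g'(t) = 178·2.9/(t + 2.9)². Setting 178·2.9/(t+2.9)² = 178t/[(t+2.9)(33.9+t)] gives 2.9(33.9+t) = t(t+2.9), so t² = 2.9×33.9 = 98.31.
t* = √98.31 = 9.915 s.

9.9 s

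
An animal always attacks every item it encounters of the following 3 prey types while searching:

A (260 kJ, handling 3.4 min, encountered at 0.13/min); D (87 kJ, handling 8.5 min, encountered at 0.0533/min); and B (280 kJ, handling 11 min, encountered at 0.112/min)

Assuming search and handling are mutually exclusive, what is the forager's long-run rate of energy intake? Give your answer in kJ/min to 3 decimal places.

Energy encountered per unit search time: 0.13×260 + 0.0533×87 + 0.112×280 = 69.8 kJ/min.
Handling time per unit search time: 0.13×3.4 + 0.0533×8.5 + 0.112×11 = 2.127.
Rate = 69.8/(1 + 2.127) = 22.32 kJ/min.

22.320 kJ/min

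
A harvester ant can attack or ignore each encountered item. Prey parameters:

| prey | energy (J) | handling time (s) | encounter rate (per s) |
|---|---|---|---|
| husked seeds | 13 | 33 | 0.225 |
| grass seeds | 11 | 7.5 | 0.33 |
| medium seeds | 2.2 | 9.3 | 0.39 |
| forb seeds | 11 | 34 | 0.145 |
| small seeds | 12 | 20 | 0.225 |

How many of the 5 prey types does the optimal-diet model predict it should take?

1

Profitabilities (E/h, J/s): grass seeds 1.47, small seeds 0.6, husked seeds 0.394, forb seeds 0.324, medium seeds 0.237. Add prey in this order while the next type's profitability exceeds the intake rate on those already taken.
Rate on top 1: 1.045. small seeds: 0.6 < 1.045 → exclude; stop.
Optimal diet: grass seeds — 1 of 5 types.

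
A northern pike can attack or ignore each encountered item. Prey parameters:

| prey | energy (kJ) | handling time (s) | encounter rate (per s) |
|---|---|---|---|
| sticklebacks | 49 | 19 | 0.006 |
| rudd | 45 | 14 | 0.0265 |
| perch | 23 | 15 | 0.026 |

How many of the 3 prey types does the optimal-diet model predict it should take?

3

Rank by E/h (kJ/s): rudd 3.21, sticklebacks 2.58, perch 1.53. Include each in turn until the next type's E/h falls below the running intake rate.
Rate on top 1: 0.8698. sticklebacks: 2.58 > 0.8698 → include.
Rate on top 2: 1.001. perch: 1.53 > 1.001 → include.
Optimal diet: rudd, sticklebacks, perch — 3 of 3 types.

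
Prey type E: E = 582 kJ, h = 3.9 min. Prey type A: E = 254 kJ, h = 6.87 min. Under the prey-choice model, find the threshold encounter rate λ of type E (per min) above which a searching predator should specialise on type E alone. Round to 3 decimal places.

0.084 per min

At the threshold, the rate on type E alone equals the profitability of type A: λ·582/(1 + λ·3.9) = 254/6.87 = 36.97.
Rearranging, λ(582 − 36.97×3.9) = 36.97, so λ = 36.97/437.8 = 0.08445 per min.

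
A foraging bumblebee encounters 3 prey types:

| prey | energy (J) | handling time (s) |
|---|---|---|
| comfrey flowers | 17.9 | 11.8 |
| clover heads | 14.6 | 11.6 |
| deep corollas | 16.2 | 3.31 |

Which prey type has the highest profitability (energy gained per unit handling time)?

In descending order of E/h:
deep corollas: 16.2/3.31 = 4.89 J/s
comfrey flowers: 17.9/11.8 = 1.52 J/s
clover heads: 14.6/11.6 = 1.26 J/s

deep corollas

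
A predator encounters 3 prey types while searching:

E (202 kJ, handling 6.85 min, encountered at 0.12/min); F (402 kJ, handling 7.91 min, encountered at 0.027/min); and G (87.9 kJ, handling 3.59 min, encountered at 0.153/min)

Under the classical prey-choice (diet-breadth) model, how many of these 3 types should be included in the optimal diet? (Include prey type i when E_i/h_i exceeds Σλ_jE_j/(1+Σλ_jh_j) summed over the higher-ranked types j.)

3

Rank by E/h (kJ/min): F 50.8, E 29.5, G 24.5. Include each in turn until the next type's E/h falls below the running intake rate.
Rate on top 1: 8.944. E: 29.5 > 8.944 → include.
Rate on top 2: 17.24. G: 24.5 > 17.24 → include.
Optimal diet: F, E, G — 3 of 3 types.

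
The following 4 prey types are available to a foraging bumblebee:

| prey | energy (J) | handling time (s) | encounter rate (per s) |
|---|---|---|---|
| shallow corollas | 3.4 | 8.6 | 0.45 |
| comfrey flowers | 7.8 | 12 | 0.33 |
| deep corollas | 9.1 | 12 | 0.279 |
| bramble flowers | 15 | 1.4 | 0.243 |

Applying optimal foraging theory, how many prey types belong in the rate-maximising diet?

1

Profitabilities (E/h, J/s): bramble flowers 10.7, deep corollas 0.758, comfrey flowers 0.65, shallow corollas 0.395. Add prey in this order while the next type's profitability exceeds the intake rate on those already taken.
Rate on top 1: 2.72. deep corollas: 0.758 < 2.72 → exclude; stop.
Optimal diet: bramble flowers — 1 of 4 types.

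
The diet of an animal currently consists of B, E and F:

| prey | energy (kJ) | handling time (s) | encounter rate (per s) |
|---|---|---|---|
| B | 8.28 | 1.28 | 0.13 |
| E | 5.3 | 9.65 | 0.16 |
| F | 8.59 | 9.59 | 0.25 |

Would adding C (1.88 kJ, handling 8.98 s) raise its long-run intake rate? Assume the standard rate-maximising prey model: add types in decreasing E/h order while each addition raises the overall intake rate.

Intake rate on the current diet: R = (0.13×8.28 + 0.16×5.3 + 0.25×8.59) / (1 + 0.13×1.28 + 0.16×9.65 + 0.25×9.59) = 4.072/5.108 = 0.7972 kJ/s.
C: E/h = 1.88/8.98 = 0.2094 kJ/s.
0.2094 < 0.7972, so adding C would lower the average — exclude it.

No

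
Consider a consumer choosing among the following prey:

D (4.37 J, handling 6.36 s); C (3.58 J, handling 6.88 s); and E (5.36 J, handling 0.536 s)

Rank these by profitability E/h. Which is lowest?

Profitability E/h (J/s): D = 4.37/6.36 = 0.687, C = 3.58/6.88 = 0.52, E = 5.36/0.536 = 10.
Ranked: E > D > C.

C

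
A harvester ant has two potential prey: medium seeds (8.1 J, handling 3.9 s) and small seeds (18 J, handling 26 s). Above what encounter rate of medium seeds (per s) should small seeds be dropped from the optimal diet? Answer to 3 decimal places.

Drop small seeds once their profitability E₂/h₂ falls below the rate achievable on medium seeds alone: E₂/h₂ = λE₁/(1 + λh₁).
Solve for λ: λE₁h₂ = E₂(1 + λh₁) → λ(E₁h₂ − E₂h₁) = E₂ → λ = E₂/(E₁h₂ − E₂h₁).
λ = 18/(8.1×26 − 18×3.9) = 18/140.4 = 0.1282 per s.

0.128 per s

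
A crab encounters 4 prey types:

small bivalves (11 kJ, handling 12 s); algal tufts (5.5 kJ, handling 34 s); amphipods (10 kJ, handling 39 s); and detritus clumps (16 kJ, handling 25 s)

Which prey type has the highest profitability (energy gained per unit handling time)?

Profitability E/h (kJ/s): small bivalves = 11/12 = 0.917, algal tufts = 5.5/34 = 0.162, amphipods = 10/39 = 0.256, detritus clumps = 16/25 = 0.64.
Ranked: small bivalves > detritus clumps > amphipods > algal tufts.

small bivalves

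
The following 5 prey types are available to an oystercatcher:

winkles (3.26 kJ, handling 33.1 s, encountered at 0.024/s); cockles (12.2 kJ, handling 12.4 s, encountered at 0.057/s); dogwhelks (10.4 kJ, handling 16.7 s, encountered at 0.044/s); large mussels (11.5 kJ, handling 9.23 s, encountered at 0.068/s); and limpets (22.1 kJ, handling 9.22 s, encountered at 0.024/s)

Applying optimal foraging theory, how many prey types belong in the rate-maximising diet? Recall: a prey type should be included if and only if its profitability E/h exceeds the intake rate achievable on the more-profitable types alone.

Rank by E/h (kJ/s): limpets 2.4, large mussels 1.25, cockles 0.984, dogwhelks 0.623, winkles 0.0985. Include each in turn until the next type's E/h falls below the running intake rate.
Rate on top 1: 0.4343. large mussels: 1.25 > 0.4343 → include.
Rate on top 2: 0.7098. cockles: 0.984 > 0.7098 → include.
Rate on top 3: 0.7856. dogwhelks: 0.623 < 0.7856 → exclude; stop.
Optimal diet: limpets, large mussels, cockles — 3 of 5 types.

3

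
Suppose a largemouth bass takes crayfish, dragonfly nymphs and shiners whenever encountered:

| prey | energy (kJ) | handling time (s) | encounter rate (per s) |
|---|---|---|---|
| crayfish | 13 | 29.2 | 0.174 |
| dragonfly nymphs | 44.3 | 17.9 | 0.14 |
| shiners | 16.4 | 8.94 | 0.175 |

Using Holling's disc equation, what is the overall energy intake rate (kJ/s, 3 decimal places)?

1.117 kJ/s

Energy encountered per unit search time: 0.174×13 + 0.14×44.3 + 0.175×16.4 = 11.33 kJ/s.
Handling time per unit search time: 0.174×29.2 + 0.14×17.9 + 0.175×8.94 = 9.151.
Rate = 11.33/(1 + 9.151) = 1.117 kJ/s.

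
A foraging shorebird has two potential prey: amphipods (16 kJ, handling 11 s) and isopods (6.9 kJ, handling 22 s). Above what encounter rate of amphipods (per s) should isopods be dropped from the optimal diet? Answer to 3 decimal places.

At the threshold, the rate on amphipods alone equals the profitability of isopods: λ·16/(1 + λ·11) = 6.9/22 = 0.3136.
Rearranging, λ(16 − 0.3136×11) = 0.3136, so λ = 0.3136/12.55 = 0.02499 per s.

0.025 per s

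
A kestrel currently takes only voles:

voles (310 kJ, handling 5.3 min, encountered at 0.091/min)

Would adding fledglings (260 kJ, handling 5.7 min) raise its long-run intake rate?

Yes

On voles alone, R = ΣλE/(1+Σλh) = 28.21/1.482 = 19.03 kJ/min.
fledglings: E/h = 260/5.7 = 45.61 kJ/min.
Since 45.61 > R, including fledglings increases the long-run rate.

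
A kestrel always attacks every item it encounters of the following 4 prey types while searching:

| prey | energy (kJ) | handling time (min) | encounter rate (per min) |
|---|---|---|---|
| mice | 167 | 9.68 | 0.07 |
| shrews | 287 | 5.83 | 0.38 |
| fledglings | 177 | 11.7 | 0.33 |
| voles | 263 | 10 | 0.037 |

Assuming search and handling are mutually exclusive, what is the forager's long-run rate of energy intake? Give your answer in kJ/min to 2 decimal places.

R = (0.07×167 + 0.38×287 + 0.33×177 + 0.037×263) / (1 + 0.07×9.68 + 0.38×5.83 + 0.33×11.7 + 0.037×10) = 188.9/8.124 = 23.25 kJ/min.

23.25 kJ/min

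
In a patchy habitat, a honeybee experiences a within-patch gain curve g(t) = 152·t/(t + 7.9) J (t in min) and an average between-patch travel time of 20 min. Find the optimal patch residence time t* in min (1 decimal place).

By the marginal value theorem, leave when the instantaneous gain rate g'(t) equals the habitat-wide average g(t)/(T + t).
g'(t) = 152·7.9/(t + 7.9)². Setting 152·7.9/(t+7.9)² = 152t/[(t+7.9)(20+t)] gives 7.9(20+t) = t(t+7.9), so t² = 7.9×20 = 158.
t* = √158 = 12.57 min.

12.6 min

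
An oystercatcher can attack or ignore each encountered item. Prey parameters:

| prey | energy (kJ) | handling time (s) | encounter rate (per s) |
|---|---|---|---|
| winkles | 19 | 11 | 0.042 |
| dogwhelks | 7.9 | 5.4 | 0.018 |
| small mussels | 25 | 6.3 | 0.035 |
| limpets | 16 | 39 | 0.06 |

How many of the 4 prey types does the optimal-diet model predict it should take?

Profitabilities (E/h, kJ/s): small mussels 3.97, winkles 1.73, dogwhelks 1.46, limpets 0.41. Add prey in this order while the next type's profitability exceeds the intake rate on those already taken.
Rate on top 1: 0.7169. winkles: 1.73 > 0.7169 → include.
Rate on top 2: 0.9944. dogwhelks: 1.46 > 0.9944 → include.
Rate on top 3: 1.02. limpets: 0.41 < 1.02 → exclude; stop.
Optimal diet: small mussels, winkles, dogwhelks — 3 of 4 types.

3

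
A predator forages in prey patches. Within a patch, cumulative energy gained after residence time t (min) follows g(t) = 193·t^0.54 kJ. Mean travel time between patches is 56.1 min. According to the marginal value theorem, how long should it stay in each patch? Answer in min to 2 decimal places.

65.86 min

Optimal t* satisfies g'(t*) = g(t*)/(T + t*).
g'(t) = 0.54·193·t^-0.46. Setting 0.54·193·t^-0.46 = 193·t^0.54/(56.1+t) gives 0.54(56.1+t) = t, so 0.46·t = 0.54×56.1.
t* = 0.54×56.1/0.46 = 65.86 min.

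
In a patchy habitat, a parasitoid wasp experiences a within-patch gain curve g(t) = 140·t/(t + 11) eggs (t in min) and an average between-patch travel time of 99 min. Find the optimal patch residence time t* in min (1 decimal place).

By the marginal value theorem, leave when the instantaneous gain rate g'(t) equals the habitat-wide average g(t)/(T + t).
g'(t) = 140·11/(t + 11)². Setting 140·11/(t+11)² = 140t/[(t+11)(99+t)] gives 11(99+t) = t(t+11), so t² = 11×99 = 1089.
t* = √1089 = 33 min.

33.0 min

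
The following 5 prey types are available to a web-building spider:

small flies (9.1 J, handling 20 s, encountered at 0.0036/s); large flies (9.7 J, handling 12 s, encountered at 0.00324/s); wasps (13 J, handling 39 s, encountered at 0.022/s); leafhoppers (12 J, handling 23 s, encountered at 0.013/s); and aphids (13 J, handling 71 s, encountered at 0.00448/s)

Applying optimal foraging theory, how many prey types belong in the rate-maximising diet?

E/h in descending order: large flies 0.808, leafhoppers 0.522, small flies 0.455, wasps 0.333, aphids 0.183 J/s. The optimal diet is the largest prefix of this list for which every included type satisfies E_i/h_i > R on the types above it.
Rate on top 1: 0.03025. leafhoppers: 0.522 > 0.03025 → include.
Rate on top 2: 0.1401. small flies: 0.455 > 0.1401 → include.
Rate on top 3: 0.1562. wasps: 0.333 > 0.1562 → include.
Rate on top 4: 0.2232. aphids: 0.183 < 0.2232 → exclude; stop.
Optimal diet: large flies, leafhoppers, small flies, wasps — 4 of 5 types.

4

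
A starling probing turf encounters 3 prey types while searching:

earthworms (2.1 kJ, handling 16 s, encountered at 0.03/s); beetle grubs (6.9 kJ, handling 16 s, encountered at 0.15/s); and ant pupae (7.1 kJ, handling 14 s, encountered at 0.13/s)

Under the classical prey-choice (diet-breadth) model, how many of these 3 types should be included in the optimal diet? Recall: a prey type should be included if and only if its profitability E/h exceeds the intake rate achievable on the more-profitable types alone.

Profitabilities (E/h, kJ/s): ant pupae 0.507, beetle grubs 0.431, earthworms 0.131. Add prey in this order while the next type's profitability exceeds the intake rate on those already taken.
Rate on top 1: 0.3273. beetle grubs: 0.431 > 0.3273 → include.
Rate on top 2: 0.3751. earthworms: 0.131 < 0.3751 → exclude; stop.
Optimal diet: ant pupae, beetle grubs — 2 of 3 types.

2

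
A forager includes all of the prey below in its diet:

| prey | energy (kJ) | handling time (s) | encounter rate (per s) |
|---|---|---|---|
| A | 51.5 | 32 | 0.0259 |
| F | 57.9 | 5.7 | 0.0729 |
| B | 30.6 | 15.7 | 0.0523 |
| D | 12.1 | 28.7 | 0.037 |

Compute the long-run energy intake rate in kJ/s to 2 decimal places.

R = (0.0259×51.5 + 0.0729×57.9 + 0.0523×30.6 + 0.037×12.1) / (1 + 0.0259×32 + 0.0729×5.7 + 0.0523×15.7 + 0.037×28.7) = 7.603/4.127 = 1.842 kJ/s.

1.84 kJ/s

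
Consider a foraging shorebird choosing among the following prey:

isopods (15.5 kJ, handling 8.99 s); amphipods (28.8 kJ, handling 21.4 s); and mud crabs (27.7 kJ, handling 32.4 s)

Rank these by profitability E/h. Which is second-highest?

amphipods

In descending order of E/h:
isopods: 15.5/8.99 = 1.72 kJ/s
amphipods: 28.8/21.4 = 1.35 kJ/s
mud crabs: 27.7/32.4 = 0.855 kJ/s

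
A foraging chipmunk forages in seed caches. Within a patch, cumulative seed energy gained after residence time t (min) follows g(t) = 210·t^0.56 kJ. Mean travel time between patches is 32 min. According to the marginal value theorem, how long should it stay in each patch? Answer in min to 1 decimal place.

By the marginal value theorem, leave when the instantaneous gain rate g'(t) equals the habitat-wide average g(t)/(T + t).
g'(t) = 0.56·210·t^-0.44. Setting 0.56·210·t^-0.44 = 210·t^0.56/(32+t) gives 0.56(32+t) = t, so 0.44·t = 0.56×32.
t* = 0.56×32/0.44 = 40.73 min.

40.7 min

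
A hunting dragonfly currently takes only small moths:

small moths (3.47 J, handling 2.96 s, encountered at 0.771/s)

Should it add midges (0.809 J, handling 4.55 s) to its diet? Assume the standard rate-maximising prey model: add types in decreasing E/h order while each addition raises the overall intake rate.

Current rate: (0.771×3.47)/(1 + 0.771×2.96) = 0.8151 J/s.
Profitability of midges: 0.809/4.55 = 0.1778 J/s.
0.1778 < 0.8151, so adding midges would lower the average — exclude it.

No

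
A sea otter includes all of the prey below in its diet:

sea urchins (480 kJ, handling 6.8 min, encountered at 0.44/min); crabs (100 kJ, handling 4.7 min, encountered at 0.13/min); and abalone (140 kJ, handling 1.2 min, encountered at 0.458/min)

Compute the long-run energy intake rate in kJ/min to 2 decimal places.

55.96 kJ/min

R = Σλ_iE_i / (1 + Σλ_ih_i)
Numerator: 0.44×480 + 0.13×100 + 0.458×140 = 288.3
Denominator: 1 + 0.44×6.8 + 0.13×4.7 + 0.458×1.2 = 5.153
R = 288.3/5.153 = 55.96 kJ/min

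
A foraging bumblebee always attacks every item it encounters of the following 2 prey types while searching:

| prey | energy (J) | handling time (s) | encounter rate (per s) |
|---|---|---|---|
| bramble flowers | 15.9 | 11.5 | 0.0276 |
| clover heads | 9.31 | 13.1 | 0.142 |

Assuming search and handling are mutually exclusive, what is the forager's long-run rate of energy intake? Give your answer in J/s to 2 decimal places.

0.55 J/s

Energy encountered per unit search time: 0.0276×15.9 + 0.142×9.31 = 1.761 J/s.
Handling time per unit search time: 0.0276×11.5 + 0.142×13.1 = 2.178.
Rate = 1.761/(1 + 2.178) = 0.5541 J/s.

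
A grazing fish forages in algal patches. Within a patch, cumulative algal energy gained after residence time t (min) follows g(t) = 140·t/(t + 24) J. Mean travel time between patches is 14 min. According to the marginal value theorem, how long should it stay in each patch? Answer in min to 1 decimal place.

18.3 min

Maximise g(t)/(T+t): set derivative to zero → g'(t)(T+t) = g(t).
g'(t) = 140·24/(t + 24)². Setting 140·24/(t+24)² = 140t/[(t+24)(14+t)] gives 24(14+t) = t(t+24), so t² = 24×14 = 336.
t* = √336 = 18.33 min.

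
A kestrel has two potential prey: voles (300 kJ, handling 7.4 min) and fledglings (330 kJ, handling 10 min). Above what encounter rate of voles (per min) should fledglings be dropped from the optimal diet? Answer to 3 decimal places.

At the threshold, the rate on voles alone equals the profitability of fledglings: λ·300/(1 + λ·7.4) = 330/10 = 33.
Rearranging, λ(300 − 33×7.4) = 33, so λ = 33/55.8 = 0.5914 per min.

0.591 per min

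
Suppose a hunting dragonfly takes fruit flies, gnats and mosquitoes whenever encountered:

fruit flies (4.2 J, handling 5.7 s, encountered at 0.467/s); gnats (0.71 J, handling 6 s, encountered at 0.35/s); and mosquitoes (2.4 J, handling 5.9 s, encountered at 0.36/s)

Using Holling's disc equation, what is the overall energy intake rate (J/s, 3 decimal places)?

0.390 J/s

Energy encountered per unit search time: 0.467×4.2 + 0.35×0.71 + 0.36×2.4 = 3.074 J/s.
Handling time per unit search time: 0.467×5.7 + 0.35×6 + 0.36×5.9 = 6.886.
Rate = 3.074/(1 + 6.886) = 0.3898 J/s.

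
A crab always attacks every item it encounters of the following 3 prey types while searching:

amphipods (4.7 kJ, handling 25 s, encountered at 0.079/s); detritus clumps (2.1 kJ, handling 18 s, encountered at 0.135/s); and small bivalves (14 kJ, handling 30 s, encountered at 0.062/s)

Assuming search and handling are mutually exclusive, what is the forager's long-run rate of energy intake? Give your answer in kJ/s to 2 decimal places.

R = Σλ_iE_i / (1 + Σλ_ih_i)
Numerator: 0.079×4.7 + 0.135×2.1 + 0.062×14 = 1.523
Denominator: 1 + 0.079×25 + 0.135×18 + 0.062×30 = 7.265
R = 1.523/7.265 = 0.2096 kJ/s

0.21 kJ/s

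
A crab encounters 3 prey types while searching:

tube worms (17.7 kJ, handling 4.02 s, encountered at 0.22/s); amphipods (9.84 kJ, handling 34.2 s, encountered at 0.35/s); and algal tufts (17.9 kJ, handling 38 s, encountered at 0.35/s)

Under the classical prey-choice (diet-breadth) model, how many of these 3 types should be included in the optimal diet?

1

Profitabilities (E/h, kJ/s): tube worms 4.4, algal tufts 0.471, amphipods 0.288. Add prey in this order while the next type's profitability exceeds the intake rate on those already taken.
Rate on top 1: 2.066. algal tufts: 0.471 < 2.066 → exclude; stop.
Optimal diet: tube worms — 1 of 3 types.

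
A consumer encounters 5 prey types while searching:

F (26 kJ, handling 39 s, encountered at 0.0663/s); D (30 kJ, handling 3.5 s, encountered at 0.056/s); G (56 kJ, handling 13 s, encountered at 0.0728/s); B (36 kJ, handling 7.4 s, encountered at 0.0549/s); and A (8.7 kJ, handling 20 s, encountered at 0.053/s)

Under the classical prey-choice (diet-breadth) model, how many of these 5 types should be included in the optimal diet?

3

Rank by E/h (kJ/s): D 8.57, B 4.86, G 4.31, F 0.667, A 0.435. Include each in turn until the next type's E/h falls below the running intake rate.
Rate on top 1: 1.405. B: 4.86 > 1.405 → include.
Rate on top 2: 2.282. G: 4.31 > 2.282 → include.
Rate on top 3: 3.034. F: 0.667 < 3.034 → exclude; stop.
Optimal diet: D, B, G — 3 of 5 types.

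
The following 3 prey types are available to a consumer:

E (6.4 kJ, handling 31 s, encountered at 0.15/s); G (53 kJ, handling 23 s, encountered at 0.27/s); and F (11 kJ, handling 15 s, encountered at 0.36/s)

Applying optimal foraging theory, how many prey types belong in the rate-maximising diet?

E/h in descending order: G 2.3, F 0.733, E 0.206 kJ/s. The optimal diet is the largest prefix of this list for which every included type satisfies E_i/h_i > R on the types above it.
Rate on top 1: 1.985. F: 0.733 < 1.985 → exclude; stop.
Optimal diet: G — 1 of 3 types.

1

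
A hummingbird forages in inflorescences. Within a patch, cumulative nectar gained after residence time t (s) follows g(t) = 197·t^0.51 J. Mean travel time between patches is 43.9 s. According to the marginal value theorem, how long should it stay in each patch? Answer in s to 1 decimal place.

45.7 s

By the marginal value theorem, leave when the instantaneous gain rate g'(t) equals the habitat-wide average g(t)/(T + t).
g'(t) = 0.51·197·t^-0.49. Setting 0.51·197·t^-0.49 = 197·t^0.51/(43.9+t) gives 0.51(43.9+t) = t, so 0.49·t = 0.51×43.9.
t* = 0.51×43.9/0.49 = 45.69 s.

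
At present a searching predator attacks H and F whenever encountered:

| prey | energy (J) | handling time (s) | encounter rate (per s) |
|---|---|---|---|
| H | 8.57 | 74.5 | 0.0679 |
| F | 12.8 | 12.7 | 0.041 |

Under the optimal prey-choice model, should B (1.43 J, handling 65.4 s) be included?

Current rate: (0.0679×8.57 + 0.041×12.8)/(1 + 0.0679×74.5 + 0.041×12.7) = 0.1682 J/s.
Profitability of B: 1.43/65.4 = 0.02187 J/s.
0.02187 < 0.1682, so adding B would lower the average — exclude it.

No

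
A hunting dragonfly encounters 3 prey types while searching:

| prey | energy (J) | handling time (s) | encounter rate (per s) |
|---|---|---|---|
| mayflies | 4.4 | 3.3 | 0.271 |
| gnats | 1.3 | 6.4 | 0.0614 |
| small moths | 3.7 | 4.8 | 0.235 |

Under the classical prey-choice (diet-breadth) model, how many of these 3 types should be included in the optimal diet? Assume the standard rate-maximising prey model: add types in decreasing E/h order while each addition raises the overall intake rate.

E/h in descending order: mayflies 1.33, small moths 0.771, gnats 0.203 J/s. The optimal diet is the largest prefix of this list for which every included type satisfies E_i/h_i > R on the types above it.
Rate on top 1: 0.6295. small moths: 0.771 > 0.6295 → include.
Rate on top 2: 0.6822. gnats: 0.203 < 0.6822 → exclude; stop.
Optimal diet: mayflies, small moths — 2 of 3 types.

2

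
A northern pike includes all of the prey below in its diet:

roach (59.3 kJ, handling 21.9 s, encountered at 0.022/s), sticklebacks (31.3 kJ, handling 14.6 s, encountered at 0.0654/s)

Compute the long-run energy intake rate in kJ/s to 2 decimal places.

1.38 kJ/s

Energy encountered per unit search time: 0.022×59.3 + 0.0654×31.3 = 3.352 kJ/s.
Handling time per unit search time: 0.022×21.9 + 0.0654×14.6 = 1.437.
Rate = 3.352/(1 + 1.437) = 1.376 kJ/s.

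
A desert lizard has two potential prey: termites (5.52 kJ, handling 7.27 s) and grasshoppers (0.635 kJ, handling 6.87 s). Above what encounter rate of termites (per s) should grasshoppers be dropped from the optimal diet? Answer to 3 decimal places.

Drop grasshoppers once their profitability E₂/h₂ falls below the rate achievable on termites alone: E₂/h₂ = λE₁/(1 + λh₁).
Solve for λ: λE₁h₂ = E₂(1 + λh₁) → λ(E₁h₂ − E₂h₁) = E₂ → λ = E₂/(E₁h₂ − E₂h₁).
λ = 0.635/(5.52×6.87 − 0.635×7.27) = 0.635/33.31 = 0.01907 per s.

0.019 per s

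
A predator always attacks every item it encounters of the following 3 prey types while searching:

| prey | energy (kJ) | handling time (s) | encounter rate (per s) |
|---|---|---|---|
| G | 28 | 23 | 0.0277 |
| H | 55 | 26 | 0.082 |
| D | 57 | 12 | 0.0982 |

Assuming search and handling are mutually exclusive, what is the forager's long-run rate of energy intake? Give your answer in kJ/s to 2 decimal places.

2.20 kJ/s

R = Σλ_iE_i / (1 + Σλ_ih_i)
Numerator: 0.0277×28 + 0.082×55 + 0.0982×57 = 10.88
Denominator: 1 + 0.0277×23 + 0.082×26 + 0.0982×12 = 4.947
R = 10.88/4.947 = 2.2 kJ/s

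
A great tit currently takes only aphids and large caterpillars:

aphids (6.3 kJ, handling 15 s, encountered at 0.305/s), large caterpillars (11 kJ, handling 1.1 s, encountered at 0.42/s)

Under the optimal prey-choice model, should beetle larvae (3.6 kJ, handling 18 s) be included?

Current rate: (0.305×6.3 + 0.42×11)/(1 + 0.305×15 + 0.42×1.1) = 1.084 kJ/s.
beetle larvae: E/h = 3.6/18 = 0.2 kJ/s.
0.2 < 1.084, so adding beetle larvae would lower the average — exclude it.

No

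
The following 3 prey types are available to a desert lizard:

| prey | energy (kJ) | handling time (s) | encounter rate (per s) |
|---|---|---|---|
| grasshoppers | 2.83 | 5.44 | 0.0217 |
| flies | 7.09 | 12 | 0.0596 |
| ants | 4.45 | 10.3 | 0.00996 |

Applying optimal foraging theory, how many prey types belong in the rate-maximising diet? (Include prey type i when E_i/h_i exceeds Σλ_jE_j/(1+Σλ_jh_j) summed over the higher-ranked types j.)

Rank by E/h (kJ/s): flies 0.591, grasshoppers 0.52, ants 0.432. Include each in turn until the next type's E/h falls below the running intake rate.
Rate on top 1: 0.2464. grasshoppers: 0.52 > 0.2464 → include.
Rate on top 2: 0.264. ants: 0.432 > 0.264 → include.
Optimal diet: flies, grasshoppers, ants — 3 of 3 types.

3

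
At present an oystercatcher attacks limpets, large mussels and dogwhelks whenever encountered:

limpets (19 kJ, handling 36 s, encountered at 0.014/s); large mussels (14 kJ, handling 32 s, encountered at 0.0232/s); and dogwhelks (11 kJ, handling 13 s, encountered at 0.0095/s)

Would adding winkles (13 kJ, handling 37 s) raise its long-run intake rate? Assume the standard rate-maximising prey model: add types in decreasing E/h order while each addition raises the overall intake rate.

Yes

Intake rate on the current diet: R = (0.014×19 + 0.0232×14 + 0.0095×11) / (1 + 0.014×36 + 0.0232×32 + 0.0095×13) = 0.6953/2.37 = 0.2934 kJ/s.
Profitability of winkles: 13/37 = 0.3514 kJ/s.
Since 0.3514 > R, including winkles increases the long-run rate.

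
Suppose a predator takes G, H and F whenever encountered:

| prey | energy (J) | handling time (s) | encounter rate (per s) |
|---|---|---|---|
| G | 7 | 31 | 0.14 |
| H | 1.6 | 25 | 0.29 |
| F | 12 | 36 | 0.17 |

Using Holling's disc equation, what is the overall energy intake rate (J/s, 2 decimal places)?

Energy encountered per unit search time: 0.14×7 + 0.29×1.6 + 0.17×12 = 3.484 J/s.
Handling time per unit search time: 0.14×31 + 0.29×25 + 0.17×36 = 17.71.
Rate = 3.484/(1 + 17.71) = 0.1862 J/s.

0.19 J/s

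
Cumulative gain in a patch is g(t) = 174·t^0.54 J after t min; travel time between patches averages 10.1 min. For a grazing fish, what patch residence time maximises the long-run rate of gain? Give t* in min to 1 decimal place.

11.9 min

By the marginal value theorem, leave when the instantaneous gain rate g'(t) equals the habitat-wide average g(t)/(T + t).
g'(t) = 0.54·174·t^-0.46. Setting 0.54·174·t^-0.46 = 174·t^0.54/(10.1+t) gives 0.54(10.1+t) = t, so 0.46·t = 0.54×10.1.
t* = 0.54×10.1/0.46 = 11.86 min.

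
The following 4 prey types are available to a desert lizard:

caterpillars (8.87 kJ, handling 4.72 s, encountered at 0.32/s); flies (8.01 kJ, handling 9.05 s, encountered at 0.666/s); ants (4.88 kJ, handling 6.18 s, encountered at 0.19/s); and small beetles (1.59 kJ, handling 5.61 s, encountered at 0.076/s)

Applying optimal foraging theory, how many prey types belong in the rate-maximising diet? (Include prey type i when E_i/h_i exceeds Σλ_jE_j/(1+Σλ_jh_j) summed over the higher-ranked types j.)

E/h in descending order: caterpillars 1.88, flies 0.885, ants 0.79, small beetles 0.283 kJ/s. The optimal diet is the largest prefix of this list for which every included type satisfies E_i/h_i > R on the types above it.
Rate on top 1: 1.131. flies: 0.885 < 1.131 → exclude; stop.
Optimal diet: caterpillars — 1 of 4 types.

1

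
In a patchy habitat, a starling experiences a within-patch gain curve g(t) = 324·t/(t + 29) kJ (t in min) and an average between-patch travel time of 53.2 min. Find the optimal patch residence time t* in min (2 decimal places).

Optimal t* satisfies g'(t*) = g(t*)/(T + t*).
g'(t) = 324·29/(t + 29)². Setting 324·29/(t+29)² = 324t/[(t+29)(53.2+t)] gives 29(53.2+t) = t(t+29), so t² = 29×53.2 = 1543.
t* = √1543 = 39.28 min.

39.28 min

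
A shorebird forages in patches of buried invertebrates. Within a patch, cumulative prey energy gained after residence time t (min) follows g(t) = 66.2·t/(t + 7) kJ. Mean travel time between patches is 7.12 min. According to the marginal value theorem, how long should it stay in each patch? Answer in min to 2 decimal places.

Maximise g(t)/(T+t): set derivative to zero → g'(t)(T+t) = g(t).
g'(t) = 66.2·7/(t + 7)². Setting 66.2·7/(t+7)² = 66.2t/[(t+7)(7.12+t)] gives 7(7.12+t) = t(t+7), so t² = 7×7.12 = 49.84.
t* = √49.84 = 7.06 min.

7.06 min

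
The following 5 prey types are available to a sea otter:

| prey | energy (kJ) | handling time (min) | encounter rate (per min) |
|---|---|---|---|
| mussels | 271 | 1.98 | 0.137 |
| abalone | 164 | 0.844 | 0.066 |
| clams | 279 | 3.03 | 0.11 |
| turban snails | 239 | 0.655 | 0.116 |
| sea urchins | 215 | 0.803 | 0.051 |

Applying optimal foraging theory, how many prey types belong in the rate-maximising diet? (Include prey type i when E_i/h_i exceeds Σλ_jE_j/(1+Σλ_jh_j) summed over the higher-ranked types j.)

Profitabilities (E/h, kJ/min): turban snails 365, sea urchins 268, abalone 194, mussels 137, clams 92.1. Add prey in this order while the next type's profitability exceeds the intake rate on those already taken.
Rate on top 1: 25.77. sea urchins: 268 > 25.77 → include.
Rate on top 2: 34.64. abalone: 194 > 34.64 → include.
Rate on top 3: 42.22. mussels: 137 > 42.22 → include.
Rate on top 4: 60. clams: 92.1 > 60 → include.
Optimal diet: turban snails, sea urchins, abalone, mussels, clams — 5 of 5 types.

5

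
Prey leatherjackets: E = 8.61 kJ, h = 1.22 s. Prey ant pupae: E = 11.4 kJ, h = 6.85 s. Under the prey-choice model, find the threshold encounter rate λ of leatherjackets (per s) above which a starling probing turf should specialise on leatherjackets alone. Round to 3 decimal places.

At the threshold, the rate on leatherjackets alone equals the profitability of ant pupae: λ·8.61/(1 + λ·1.22) = 11.4/6.85 = 1.664.
Rearranging, λ(8.61 − 1.664×1.22) = 1.664, so λ = 1.664/6.58 = 0.2529 per s.

0.253 per s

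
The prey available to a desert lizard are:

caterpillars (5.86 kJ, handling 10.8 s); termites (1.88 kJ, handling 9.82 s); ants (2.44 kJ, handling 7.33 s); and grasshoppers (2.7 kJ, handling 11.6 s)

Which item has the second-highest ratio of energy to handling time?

ants

In descending order of E/h:
caterpillars: 5.86/10.8 = 0.543 kJ/s
ants: 2.44/7.33 = 0.333 kJ/s
grasshoppers: 2.7/11.6 = 0.233 kJ/s
termites: 1.88/9.82 = 0.191 kJ/s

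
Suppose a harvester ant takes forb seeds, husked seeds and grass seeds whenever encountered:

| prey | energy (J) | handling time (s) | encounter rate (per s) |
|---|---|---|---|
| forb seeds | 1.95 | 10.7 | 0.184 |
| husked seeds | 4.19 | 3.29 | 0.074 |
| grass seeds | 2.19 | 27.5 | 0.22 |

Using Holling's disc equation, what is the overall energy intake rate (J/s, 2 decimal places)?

Energy encountered per unit search time: 0.184×1.95 + 0.074×4.19 + 0.22×2.19 = 1.151 J/s.
Handling time per unit search time: 0.184×10.7 + 0.074×3.29 + 0.22×27.5 = 8.262.
Rate = 1.151/(1 + 8.262) = 0.1242 J/s.

0.12 J/s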